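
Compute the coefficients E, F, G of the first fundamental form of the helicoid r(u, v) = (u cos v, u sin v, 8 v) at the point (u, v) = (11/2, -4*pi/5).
E = 1;  F = 0;  G = 377/4

Partials: r_u = (cos(v), sin(v), 0), r_v = (-u*sin(v), u*cos(v), 8). As functions of (u, v):
  E = r_u · r_u = 1,
  F = r_u · r_v = 0,
  G = r_v · r_v = u^2 + 64.
Evaluating at (u, v) = (11/2, -4*pi/5): E = 1, F = 0, G = 377/4.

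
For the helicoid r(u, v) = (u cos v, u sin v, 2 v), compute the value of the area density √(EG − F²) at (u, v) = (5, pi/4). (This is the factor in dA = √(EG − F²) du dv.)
√(EG − F²)|_{(5, pi/4)} = sqrt(29)

E = 1, F = 0, G = u^2 + 4, so EG − F² = u^2 + 4. Taking the positive square root: √(EG − F²) = sqrt(u^2 + 4). At (u, v) = (5, pi/4): sqrt(29).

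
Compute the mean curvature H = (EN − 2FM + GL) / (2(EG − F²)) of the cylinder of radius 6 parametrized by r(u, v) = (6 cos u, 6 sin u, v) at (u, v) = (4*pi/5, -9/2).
H = -1/12

With E = 36, F = 0, G = 1, L = -6, M = 0, N = 0, assemble
  H = (EN − 2FM + GL) / (2(EG − F²)) = -1/12.
At (u, v) = (4*pi/5, -9/2): H = -1/12.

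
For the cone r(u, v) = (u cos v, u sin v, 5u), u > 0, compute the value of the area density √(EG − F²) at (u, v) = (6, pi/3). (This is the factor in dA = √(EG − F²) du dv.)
√(EG − F²)|_{(6, pi/3)} = 6*sqrt(26)

E = 26, F = 0, G = u^2, so EG − F² = 26*u^2. Taking the positive square root: √(EG − F²) = sqrt(26)*Abs(u). At (u, v) = (6, pi/3): 6*sqrt(26).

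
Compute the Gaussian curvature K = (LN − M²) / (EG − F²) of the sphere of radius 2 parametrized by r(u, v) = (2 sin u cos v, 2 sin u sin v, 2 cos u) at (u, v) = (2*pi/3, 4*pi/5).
K = 1/4

Coefficients of the first fundamental form: E = 4, F = 0, G = 4*sin(u)^2.
Coefficients of the second fundamental form: L = -2*sin(u)/Abs(sin(u)), M = 0, N = -2*sin(u)^3/Abs(sin(u)).
Assemble K = (LN − M²)/(EG − F²) = 1/4. At (u, v) = (2*pi/3, 4*pi/5): K = 1/4.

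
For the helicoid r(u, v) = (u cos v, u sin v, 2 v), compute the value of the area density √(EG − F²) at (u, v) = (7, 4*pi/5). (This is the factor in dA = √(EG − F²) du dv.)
√(EG − F²)|_{(7, 4*pi/5)} = sqrt(53)

E = 1, F = 0, G = u^2 + 4, so EG − F² = u^2 + 4. Taking the positive square root: √(EG − F²) = sqrt(u^2 + 4). At (u, v) = (7, 4*pi/5): sqrt(53).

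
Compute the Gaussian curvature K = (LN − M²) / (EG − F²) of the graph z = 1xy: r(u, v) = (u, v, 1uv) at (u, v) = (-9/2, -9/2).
K = -4/6889

Coefficients of the first fundamental form: E = v^2 + 1, F = u*v, G = u^2 + 1.
Coefficients of the second fundamental form: L = 0, M = 1/sqrt(u^2 + v^2 + 1), N = 0.
Assemble K = (LN − M²)/(EG − F²) = 1/((u^2*v^2 - (u^2 + 1)*(v^2 + 1))*(u^2 + v^2 + 1)). At (u, v) = (-9/2, -9/2): K = -4/6889.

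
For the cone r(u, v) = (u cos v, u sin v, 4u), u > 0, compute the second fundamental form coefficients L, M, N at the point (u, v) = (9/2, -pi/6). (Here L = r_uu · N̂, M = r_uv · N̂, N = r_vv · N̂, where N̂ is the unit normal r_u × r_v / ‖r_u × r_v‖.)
L = 0;  M = 0;  N = 18*sqrt(17)/17

Compute the unit normal N̂(u, v) = (-4*sqrt(17)*u*cos(v)/(17*Abs(u)), -4*sqrt(17)*u*sin(v)/(17*Abs(u)), sqrt(17)*u/(17*Abs(u))), and the second partials r_uu, r_uv, r_vv. Take dot products:
  L(u, v) = r_uu · N̂ = 0,
  M(u, v) = r_uv · N̂ = 0,
  N(u, v) = r_vv · N̂ = 4*sqrt(17)*u^2/(17*Abs(u)).
Evaluating at (u, v) = (9/2, -pi/6):
  L = 0, M = 0, N = 18*sqrt(17)/17.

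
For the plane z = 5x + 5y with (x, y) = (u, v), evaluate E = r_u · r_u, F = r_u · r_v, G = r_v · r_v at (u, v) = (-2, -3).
E = 26;  F = 25;  G = 26

Partials: r_u = (1, 0, 5), r_v = (0, 1, 5). As functions of (u, v):
  E = r_u · r_u = 26,
  F = r_u · r_v = 25,
  G = r_v · r_v = 26.
Evaluating at (u, v) = (-2, -3): E = 26, F = 25, G = 26.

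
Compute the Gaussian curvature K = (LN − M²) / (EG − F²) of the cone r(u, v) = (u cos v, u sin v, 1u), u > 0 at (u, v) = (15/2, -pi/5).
K = 0

Coefficients of the first fundamental form: E = 2, F = 0, G = u^2.
Coefficients of the second fundamental form: L = 0, M = 0, N = sqrt(2)*u^2/(2*Abs(u)).
Assemble K = (LN − M²)/(EG − F²) = 0. At (u, v) = (15/2, -pi/5): K = 0.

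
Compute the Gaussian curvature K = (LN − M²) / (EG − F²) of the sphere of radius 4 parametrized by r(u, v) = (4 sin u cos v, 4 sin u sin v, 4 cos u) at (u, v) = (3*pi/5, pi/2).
K = 1/16

Coefficients of the first fundamental form: E = 16, F = 0, G = 16*sin(u)^2.
Coefficients of the second fundamental form: L = -4*sin(u)/Abs(sin(u)), M = 0, N = -4*sin(u)^3/Abs(sin(u)).
Assemble K = (LN − M²)/(EG − F²) = 1/16. At (u, v) = (3*pi/5, pi/2): K = 1/16.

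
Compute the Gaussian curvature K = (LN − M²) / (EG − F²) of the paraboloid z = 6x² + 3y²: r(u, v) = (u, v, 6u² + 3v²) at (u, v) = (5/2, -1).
K = 72/877969

Coefficients of the first fundamental form: E = 144*u^2 + 1, F = 72*u*v, G = 36*v^2 + 1.
Coefficients of the second fundamental form: L = 12/sqrt(144*u^2 + 36*v^2 + 1), M = 0, N = 6/sqrt(144*u^2 + 36*v^2 + 1).
Assemble K = (LN − M²)/(EG − F²) = 72/(20736*u^4 + 10368*u^2*v^2 + 288*u^2 + 1296*v^4 + 72*v^2 + 1). At (u, v) = (5/2, -1): K = 72/877969.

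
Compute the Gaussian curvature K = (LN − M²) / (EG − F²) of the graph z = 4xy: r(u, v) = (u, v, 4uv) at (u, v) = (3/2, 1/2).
K = -16/1681

Coefficients of the first fundamental form: E = 16*v^2 + 1, F = 16*u*v, G = 16*u^2 + 1.
Coefficients of the second fundamental form: L = 0, M = 4/sqrt(16*u^2 + 16*v^2 + 1), N = 0.
Assemble K = (LN − M²)/(EG − F²) = -16/(256*u^4 + 512*u^2*v^2 + 32*u^2 + 256*v^4 + 32*v^2 + 1). At (u, v) = (3/2, 1/2): K = -16/1681.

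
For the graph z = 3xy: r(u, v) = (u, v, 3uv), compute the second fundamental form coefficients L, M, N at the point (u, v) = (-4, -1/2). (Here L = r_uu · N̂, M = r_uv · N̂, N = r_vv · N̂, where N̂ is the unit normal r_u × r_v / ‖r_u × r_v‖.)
L = 0;  M = 6*sqrt(589)/589;  N = 0

Compute the unit normal N̂(u, v) = (-3*v/sqrt(9*u^2 + 9*v^2 + 1), -3*u/sqrt(9*u^2 + 9*v^2 + 1), 1/sqrt(9*u^2 + 9*v^2 + 1)), and the second partials r_uu, r_uv, r_vv. Take dot products:
  L(u, v) = r_uu · N̂ = 0,
  M(u, v) = r_uv · N̂ = 3/sqrt(9*u^2 + 9*v^2 + 1),
  N(u, v) = r_vv · N̂ = 0.
Evaluating at (u, v) = (-4, -1/2):
  L = 0, M = 6*sqrt(589)/589, N = 0.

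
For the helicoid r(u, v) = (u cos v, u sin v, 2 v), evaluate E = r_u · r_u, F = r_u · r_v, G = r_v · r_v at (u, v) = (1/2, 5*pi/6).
E = 1;  F = 0;  G = 17/4

Partials: r_u = (cos(v), sin(v), 0), r_v = (-u*sin(v), u*cos(v), 2). As functions of (u, v):
  E = r_u · r_u = 1,
  F = r_u · r_v = 0,
  G = r_v · r_v = u^2 + 4.
Evaluating at (u, v) = (1/2, 5*pi/6): E = 1, F = 0, G = 17/4.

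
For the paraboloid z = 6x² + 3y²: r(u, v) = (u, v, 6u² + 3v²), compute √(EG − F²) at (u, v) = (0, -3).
√(EG − F²)|_{(0, -3)} = 5*sqrt(13)

E = 144*u^2 + 1, F = 72*u*v, G = 36*v^2 + 1; EG − F² = 144*u^2 + 36*v^2 + 1; √(EG − F²) = sqrt(144*u^2 + 36*v^2 + 1). At the given point: 5*sqrt(13).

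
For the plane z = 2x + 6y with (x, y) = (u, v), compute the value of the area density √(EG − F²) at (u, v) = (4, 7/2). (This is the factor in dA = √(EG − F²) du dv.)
√(EG − F²)|_{(4, 7/2)} = sqrt(41)

E = 5, F = 12, G = 37, so EG − F² = 41. Taking the positive square root: √(EG − F²) = sqrt(41). At (u, v) = (4, 7/2): sqrt(41).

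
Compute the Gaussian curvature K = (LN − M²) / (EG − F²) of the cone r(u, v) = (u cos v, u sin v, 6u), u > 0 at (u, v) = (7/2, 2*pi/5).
K = 0

Coefficients of the first fundamental form: E = 37, F = 0, G = u^2.
Coefficients of the second fundamental form: L = 0, M = 0, N = 6*sqrt(37)*u^2/(37*Abs(u)).
Assemble K = (LN − M²)/(EG − F²) = 0. At (u, v) = (7/2, 2*pi/5): K = 0.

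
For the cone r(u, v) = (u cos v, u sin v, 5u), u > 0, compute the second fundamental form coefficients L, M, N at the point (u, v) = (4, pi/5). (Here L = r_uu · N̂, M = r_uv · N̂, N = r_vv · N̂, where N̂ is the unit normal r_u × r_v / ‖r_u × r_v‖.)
L = 0;  M = 0;  N = 10*sqrt(26)/13

Compute the unit normal N̂(u, v) = (-5*sqrt(26)*u*cos(v)/(26*Abs(u)), -5*sqrt(26)*u*sin(v)/(26*Abs(u)), sqrt(26)*u/(26*Abs(u))), and the second partials r_uu, r_uv, r_vv. Take dot products:
  L(u, v) = r_uu · N̂ = 0,
  M(u, v) = r_uv · N̂ = 0,
  N(u, v) = r_vv · N̂ = 5*sqrt(26)*u^2/(26*Abs(u)).
Evaluating at (u, v) = (4, pi/5):
  L = 0, M = 0, N = 10*sqrt(26)/13.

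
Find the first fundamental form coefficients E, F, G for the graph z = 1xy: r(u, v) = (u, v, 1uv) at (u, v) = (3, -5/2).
E = 29/4;  F = -15/2;  G = 10

Partials: r_u = (1, 0, v), r_v = (0, 1, u). As functions of (u, v):
  E = r_u · r_u = v^2 + 1,
  F = r_u · r_v = u*v,
  G = r_v · r_v = u^2 + 1.
Evaluating at (u, v) = (3, -5/2): E = 29/4, F = -15/2, G = 10.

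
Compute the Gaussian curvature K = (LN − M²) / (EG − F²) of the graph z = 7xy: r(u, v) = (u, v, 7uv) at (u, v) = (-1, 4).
K = -49/695556

Coefficients of the first fundamental form: E = 49*v^2 + 1, F = 49*u*v, G = 49*u^2 + 1.
Coefficients of the second fundamental form: L = 0, M = 7/sqrt(49*u^2 + 49*v^2 + 1), N = 0.
Assemble K = (LN − M²)/(EG − F²) = -49/(2401*u^4 + 4802*u^2*v^2 + 98*u^2 + 2401*v^4 + 98*v^2 + 1). At (u, v) = (-1, 4): K = -49/695556.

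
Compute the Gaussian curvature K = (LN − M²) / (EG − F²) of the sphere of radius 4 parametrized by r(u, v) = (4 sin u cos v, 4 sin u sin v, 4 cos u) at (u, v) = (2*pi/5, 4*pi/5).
K = 1/16

Coefficients of the first fundamental form: E = 16, F = 0, G = 16*sin(u)^2.
Coefficients of the second fundamental form: L = -4*sin(u)/Abs(sin(u)), M = 0, N = -4*sin(u)^3/Abs(sin(u)).
Assemble K = (LN − M²)/(EG − F²) = 1/16. At (u, v) = (2*pi/5, 4*pi/5): K = 1/16.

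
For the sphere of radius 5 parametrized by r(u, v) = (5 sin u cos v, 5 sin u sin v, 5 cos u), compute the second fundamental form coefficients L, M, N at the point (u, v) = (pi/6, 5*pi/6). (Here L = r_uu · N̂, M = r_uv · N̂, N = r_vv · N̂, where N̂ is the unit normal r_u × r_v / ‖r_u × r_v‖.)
L = -5;  M = 0;  N = -5/4

Compute the unit normal N̂(u, v) = (sin(u)^2*cos(v)/Abs(sin(u)), sin(u)^2*sin(v)/Abs(sin(u)), sin(2*u)/(2*Abs(sin(u)))), and the second partials r_uu, r_uv, r_vv. Take dot products:
  L(u, v) = r_uu · N̂ = -5*sin(u)/Abs(sin(u)),
  M(u, v) = r_uv · N̂ = 0,
  N(u, v) = r_vv · N̂ = -5*sin(u)^3/Abs(sin(u)).
Evaluating at (u, v) = (pi/6, 5*pi/6):
  L = -5, M = 0, N = -5/4.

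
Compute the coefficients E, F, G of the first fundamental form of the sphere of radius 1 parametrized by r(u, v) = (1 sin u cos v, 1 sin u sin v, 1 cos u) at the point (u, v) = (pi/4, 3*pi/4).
E = 1;  F = 0;  G = 1/2

Partials: r_u = (cos(u)*cos(v), sin(v)*cos(u), -sin(u)), r_v = (-sin(u)*sin(v), sin(u)*cos(v), 0). As functions of (u, v):
  E = r_u · r_u = 1,
  F = r_u · r_v = 0,
  G = r_v · r_v = sin(u)^2.
Evaluating at (u, v) = (pi/4, 3*pi/4): E = 1, F = 0, G = 1/2.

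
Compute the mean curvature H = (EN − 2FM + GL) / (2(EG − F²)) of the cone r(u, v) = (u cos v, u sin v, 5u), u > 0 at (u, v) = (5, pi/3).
H = sqrt(26)/52

With E = 26, F = 0, G = u^2, L = 0, M = 0, N = 5*sqrt(26)*u^2/(26*Abs(u)), assemble
  H = (EN − 2FM + GL) / (2(EG − F²)) = 5*sqrt(26)/(52*Abs(u)).
At (u, v) = (5, pi/3): H = sqrt(26)/52.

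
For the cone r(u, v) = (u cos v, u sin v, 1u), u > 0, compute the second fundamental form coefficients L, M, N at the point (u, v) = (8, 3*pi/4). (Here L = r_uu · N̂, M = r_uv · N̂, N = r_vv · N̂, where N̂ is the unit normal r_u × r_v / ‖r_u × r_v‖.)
L = 0;  M = 0;  N = 4*sqrt(2)

Compute the unit normal N̂(u, v) = (-sqrt(2)*u*cos(v)/(2*Abs(u)), -sqrt(2)*u*sin(v)/(2*Abs(u)), sqrt(2)*u/(2*Abs(u))), and the second partials r_uu, r_uv, r_vv. Take dot products:
  L(u, v) = r_uu · N̂ = 0,
  M(u, v) = r_uv · N̂ = 0,
  N(u, v) = r_vv · N̂ = sqrt(2)*u^2/(2*Abs(u)).
Evaluating at (u, v) = (8, 3*pi/4):
  L = 0, M = 0, N = 4*sqrt(2).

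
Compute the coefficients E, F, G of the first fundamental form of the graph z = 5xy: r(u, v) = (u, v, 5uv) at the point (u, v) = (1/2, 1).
E = 26;  F = 25/2;  G = 29/4

Partials: r_u = (1, 0, 5*v), r_v = (0, 1, 5*u). As functions of (u, v):
  E = r_u · r_u = 25*v^2 + 1,
  F = r_u · r_v = 25*u*v,
  G = r_v · r_v = 25*u^2 + 1.
Evaluating at (u, v) = (1/2, 1): E = 26, F = 25/2, G = 29/4.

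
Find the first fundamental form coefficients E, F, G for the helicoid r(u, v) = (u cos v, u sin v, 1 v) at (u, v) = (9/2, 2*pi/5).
E = 1;  F = 0;  G = 85/4

Partials: r_u = (cos(v), sin(v), 0), r_v = (-u*sin(v), u*cos(v), 1). As functions of (u, v):
  E = r_u · r_u = 1,
  F = r_u · r_v = 0,
  G = r_v · r_v = u^2 + 1.
Evaluating at (u, v) = (9/2, 2*pi/5): E = 1, F = 0, G = 85/4.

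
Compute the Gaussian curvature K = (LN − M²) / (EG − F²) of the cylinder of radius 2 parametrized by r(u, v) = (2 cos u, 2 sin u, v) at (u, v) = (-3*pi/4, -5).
K = 0

Coefficients of the first fundamental form: E = 4, F = 0, G = 1.
Coefficients of the second fundamental form: L = -2, M = 0, N = 0.
Assemble K = (LN − M²)/(EG − F²) = 0. At (u, v) = (-3*pi/4, -5): K = 0.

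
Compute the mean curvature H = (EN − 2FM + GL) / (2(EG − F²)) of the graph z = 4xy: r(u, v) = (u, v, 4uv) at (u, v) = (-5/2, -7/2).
H = -560*sqrt(33)/29403

With E = 16*v^2 + 1, F = 16*u*v, G = 16*u^2 + 1, L = 0, M = 4/sqrt(16*u^2 + 16*v^2 + 1), N = 0, assemble
  H = (EN − 2FM + GL) / (2(EG − F²)) = -64*u*v/(16*u^2 + 16*v^2 + 1)^(3/2).
At (u, v) = (-5/2, -7/2): H = -560*sqrt(33)/29403.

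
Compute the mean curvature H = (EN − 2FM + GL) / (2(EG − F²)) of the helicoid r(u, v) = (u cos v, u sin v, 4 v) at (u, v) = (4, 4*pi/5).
H = 0

With E = 1, F = 0, G = u^2 + 16, L = 0, M = -4/sqrt(u^2 + 16), N = 0, assemble
  H = (EN − 2FM + GL) / (2(EG − F²)) = 0.
At (u, v) = (4, 4*pi/5): H = 0.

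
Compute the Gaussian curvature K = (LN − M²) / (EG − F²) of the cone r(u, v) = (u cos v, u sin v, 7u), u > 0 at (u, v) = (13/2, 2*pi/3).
K = 0

Coefficients of the first fundamental form: E = 50, F = 0, G = u^2.
Coefficients of the second fundamental form: L = 0, M = 0, N = 7*sqrt(2)*u^2/(10*Abs(u)).
Assemble K = (LN − M²)/(EG − F²) = 0. At (u, v) = (13/2, 2*pi/3): K = 0.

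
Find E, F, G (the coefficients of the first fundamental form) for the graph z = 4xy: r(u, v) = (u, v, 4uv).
E = 16*v^2 + 1;  F = 16*u*v;  G = 16*u^2 + 1

Compute partials: r_u = (1, 0, 4*v), r_v = (0, 1, 4*u). Then
  E = r_u · r_u = 16*v^2 + 1,
  F = r_u · r_v = 16*u*v,
  G = r_v · r_v = 16*u^2 + 1.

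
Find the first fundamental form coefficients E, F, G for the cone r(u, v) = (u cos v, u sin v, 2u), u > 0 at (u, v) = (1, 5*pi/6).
E = 5;  F = 0;  G = 1

Partials: r_u = (cos(v), sin(v), 2), r_v = (-u*sin(v), u*cos(v), 0). As functions of (u, v):
  E = r_u · r_u = 5,
  F = r_u · r_v = 0,
  G = r_v · r_v = u^2.
Evaluating at (u, v) = (1, 5*pi/6): E = 5, F = 0, G = 1.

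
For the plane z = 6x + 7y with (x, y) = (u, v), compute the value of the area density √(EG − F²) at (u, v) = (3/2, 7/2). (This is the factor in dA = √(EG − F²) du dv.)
√(EG − F²)|_{(3/2, 7/2)} = sqrt(86)

E = 37, F = 42, G = 50, so EG − F² = 86. Taking the positive square root: √(EG − F²) = sqrt(86). At (u, v) = (3/2, 7/2): sqrt(86).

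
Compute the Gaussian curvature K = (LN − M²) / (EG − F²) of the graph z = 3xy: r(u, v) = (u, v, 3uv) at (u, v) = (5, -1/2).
K = -144/833569

Coefficients of the first fundamental form: E = 9*v^2 + 1, F = 9*u*v, G = 9*u^2 + 1.
Coefficients of the second fundamental form: L = 0, M = 3/sqrt(9*u^2 + 9*v^2 + 1), N = 0.
Assemble K = (LN − M²)/(EG − F²) = -9/(81*u^4 + 162*u^2*v^2 + 18*u^2 + 81*v^4 + 18*v^2 + 1). At (u, v) = (5, -1/2): K = -144/833569.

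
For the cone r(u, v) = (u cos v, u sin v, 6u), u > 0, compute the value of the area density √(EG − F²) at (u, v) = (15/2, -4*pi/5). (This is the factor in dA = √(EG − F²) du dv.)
√(EG − F²)|_{(15/2, -4*pi/5)} = 15*sqrt(37)/2

E = 37, F = 0, G = u^2, so EG − F² = 37*u^2. Taking the positive square root: √(EG − F²) = sqrt(37)*Abs(u). At (u, v) = (15/2, -4*pi/5): 15*sqrt(37)/2.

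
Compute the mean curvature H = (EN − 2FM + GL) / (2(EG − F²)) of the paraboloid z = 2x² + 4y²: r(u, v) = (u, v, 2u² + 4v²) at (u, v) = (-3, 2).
H = 1094*sqrt(401)/160801

With E = 16*u^2 + 1, F = 32*u*v, G = 64*v^2 + 1, L = 4/sqrt(16*u^2 + 64*v^2 + 1), M = 0, N = 8/sqrt(16*u^2 + 64*v^2 + 1), assemble
  H = (EN − 2FM + GL) / (2(EG − F²)) = 2*(32*u^2 + 64*v^2 + 3)/(16*u^2 + 64*v^2 + 1)^(3/2).
At (u, v) = (-3, 2): H = 1094*sqrt(401)/160801.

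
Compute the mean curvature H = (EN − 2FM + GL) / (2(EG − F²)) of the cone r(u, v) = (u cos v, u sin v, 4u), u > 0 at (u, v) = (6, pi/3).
H = sqrt(17)/51

With E = 17, F = 0, G = u^2, L = 0, M = 0, N = 4*sqrt(17)*u^2/(17*Abs(u)), assemble
  H = (EN − 2FM + GL) / (2(EG − F²)) = 2*sqrt(17)/(17*Abs(u)).
At (u, v) = (6, pi/3): H = sqrt(17)/51.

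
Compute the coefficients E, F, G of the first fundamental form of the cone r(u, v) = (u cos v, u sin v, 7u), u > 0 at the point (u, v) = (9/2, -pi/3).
E = 50;  F = 0;  G = 81/4

Partials: r_u = (cos(v), sin(v), 7), r_v = (-u*sin(v), u*cos(v), 0). As functions of (u, v):
  E = r_u · r_u = 50,
  F = r_u · r_v = 0,
  G = r_v · r_v = u^2.
Evaluating at (u, v) = (9/2, -pi/3): E = 50, F = 0, G = 81/4.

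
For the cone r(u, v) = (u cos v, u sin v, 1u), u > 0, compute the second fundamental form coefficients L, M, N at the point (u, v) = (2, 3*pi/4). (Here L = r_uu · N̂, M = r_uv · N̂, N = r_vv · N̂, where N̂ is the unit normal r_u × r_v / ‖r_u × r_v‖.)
L = 0;  M = 0;  N = sqrt(2)

Compute the unit normal N̂(u, v) = (-sqrt(2)*u*cos(v)/(2*Abs(u)), -sqrt(2)*u*sin(v)/(2*Abs(u)), sqrt(2)*u/(2*Abs(u))), and the second partials r_uu, r_uv, r_vv. Take dot products:
  L(u, v) = r_uu · N̂ = 0,
  M(u, v) = r_uv · N̂ = 0,
  N(u, v) = r_vv · N̂ = sqrt(2)*u^2/(2*Abs(u)).
Evaluating at (u, v) = (2, 3*pi/4):
  L = 0, M = 0, N = sqrt(2).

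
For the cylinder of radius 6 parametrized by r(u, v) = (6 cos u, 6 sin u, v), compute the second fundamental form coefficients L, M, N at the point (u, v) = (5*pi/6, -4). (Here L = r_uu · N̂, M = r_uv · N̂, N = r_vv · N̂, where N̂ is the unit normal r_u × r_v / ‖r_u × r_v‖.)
L = -6;  M = 0;  N = 0

Compute the unit normal N̂(u, v) = (cos(u), sin(u), 0), and the second partials r_uu, r_uv, r_vv. Take dot products:
  L(u, v) = r_uu · N̂ = -6,
  M(u, v) = r_uv · N̂ = 0,
  N(u, v) = r_vv · N̂ = 0.
Evaluating at (u, v) = (5*pi/6, -4):
  L = -6, M = 0, N = 0.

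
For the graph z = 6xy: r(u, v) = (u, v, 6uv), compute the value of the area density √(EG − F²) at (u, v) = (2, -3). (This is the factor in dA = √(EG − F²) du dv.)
√(EG − F²)|_{(2, -3)} = sqrt(469)

E = 36*v^2 + 1, F = 36*u*v, G = 36*u^2 + 1, so EG − F² = 36*u^2 + 36*v^2 + 1. Taking the positive square root: √(EG − F²) = sqrt(36*u^2 + 36*v^2 + 1). At (u, v) = (2, -3): sqrt(469).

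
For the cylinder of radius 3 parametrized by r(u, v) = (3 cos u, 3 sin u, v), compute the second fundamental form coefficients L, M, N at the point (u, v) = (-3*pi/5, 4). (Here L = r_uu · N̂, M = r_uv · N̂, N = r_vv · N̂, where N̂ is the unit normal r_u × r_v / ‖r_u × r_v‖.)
L = -3;  M = 0;  N = 0

Compute the unit normal N̂(u, v) = (cos(u), sin(u), 0), and the second partials r_uu, r_uv, r_vv. Take dot products:
  L(u, v) = r_uu · N̂ = -3,
  M(u, v) = r_uv · N̂ = 0,
  N(u, v) = r_vv · N̂ = 0.
Evaluating at (u, v) = (-3*pi/5, 4):
  L = -3, M = 0, N = 0.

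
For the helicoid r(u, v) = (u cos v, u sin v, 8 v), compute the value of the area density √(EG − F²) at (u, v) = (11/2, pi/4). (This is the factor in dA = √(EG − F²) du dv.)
√(EG − F²)|_{(11/2, pi/4)} = sqrt(377)/2

E = 1, F = 0, G = u^2 + 64, so EG − F² = u^2 + 64. Taking the positive square root: √(EG − F²) = sqrt(u^2 + 64). At (u, v) = (11/2, pi/4): sqrt(377)/2.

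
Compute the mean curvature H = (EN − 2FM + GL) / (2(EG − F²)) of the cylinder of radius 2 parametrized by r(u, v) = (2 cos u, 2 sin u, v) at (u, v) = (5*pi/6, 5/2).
H = -1/4

With E = 4, F = 0, G = 1, L = -2, M = 0, N = 0, assemble
  H = (EN − 2FM + GL) / (2(EG − F²)) = -1/4.
At (u, v) = (5*pi/6, 5/2): H = -1/4.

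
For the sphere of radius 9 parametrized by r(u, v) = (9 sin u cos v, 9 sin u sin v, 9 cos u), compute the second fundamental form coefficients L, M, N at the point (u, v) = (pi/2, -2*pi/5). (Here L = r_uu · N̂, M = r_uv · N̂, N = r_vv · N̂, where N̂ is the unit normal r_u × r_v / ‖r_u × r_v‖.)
L = -9;  M = 0;  N = -9

Compute the unit normal N̂(u, v) = (sin(u)^2*cos(v)/Abs(sin(u)), sin(u)^2*sin(v)/Abs(sin(u)), sin(2*u)/(2*Abs(sin(u)))), and the second partials r_uu, r_uv, r_vv. Take dot products:
  L(u, v) = r_uu · N̂ = -9*sin(u)/Abs(sin(u)),
  M(u, v) = r_uv · N̂ = 0,
  N(u, v) = r_vv · N̂ = -9*sin(u)^3/Abs(sin(u)).
Evaluating at (u, v) = (pi/2, -2*pi/5):
  L = -9, M = 0, N = -9.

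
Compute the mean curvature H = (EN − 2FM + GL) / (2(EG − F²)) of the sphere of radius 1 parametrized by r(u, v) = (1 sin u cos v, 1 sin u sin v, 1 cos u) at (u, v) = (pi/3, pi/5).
H = -1

With E = 1, F = 0, G = sin(u)^2, L = -sin(u)/Abs(sin(u)), M = 0, N = -sin(u)^3/Abs(sin(u)), assemble
  H = (EN − 2FM + GL) / (2(EG − F²)) = -sin(u)/Abs(sin(u)).
At (u, v) = (pi/3, pi/5): H = -1.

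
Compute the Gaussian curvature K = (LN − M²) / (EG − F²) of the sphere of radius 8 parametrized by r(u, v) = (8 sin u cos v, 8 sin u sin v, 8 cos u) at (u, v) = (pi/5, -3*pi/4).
K = 1/64

Coefficients of the first fundamental form: E = 64, F = 0, G = 64*sin(u)^2.
Coefficients of the second fundamental form: L = -8*sin(u)/Abs(sin(u)), M = 0, N = -8*sin(u)^3/Abs(sin(u)).
Assemble K = (LN − M²)/(EG − F²) = 1/64. At (u, v) = (pi/5, -3*pi/4): K = 1/64.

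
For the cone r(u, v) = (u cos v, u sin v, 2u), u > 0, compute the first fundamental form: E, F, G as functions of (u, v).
E = 5;  F = 0;  G = u^2

Compute partials: r_u = (cos(v), sin(v), 2), r_v = (-u*sin(v), u*cos(v), 0). Then
  E = r_u · r_u = 5,
  F = r_u · r_v = 0,
  G = r_v · r_v = u^2.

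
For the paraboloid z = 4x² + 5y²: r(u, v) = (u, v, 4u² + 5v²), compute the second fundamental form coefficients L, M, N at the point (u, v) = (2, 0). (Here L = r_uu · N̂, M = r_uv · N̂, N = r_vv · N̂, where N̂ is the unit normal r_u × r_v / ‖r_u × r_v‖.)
L = 8*sqrt(257)/257;  M = 0;  N = 10*sqrt(257)/257

Compute the unit normal N̂(u, v) = (-8*u/sqrt(64*u^2 + 100*v^2 + 1), -10*v/sqrt(64*u^2 + 100*v^2 + 1), 1/sqrt(64*u^2 + 100*v^2 + 1)), and the second partials r_uu, r_uv, r_vv. Take dot products:
  L(u, v) = r_uu · N̂ = 8/sqrt(64*u^2 + 100*v^2 + 1),
  M(u, v) = r_uv · N̂ = 0,
  N(u, v) = r_vv · N̂ = 10/sqrt(64*u^2 + 100*v^2 + 1).
Evaluating at (u, v) = (2, 0):
  L = 8*sqrt(257)/257, M = 0, N = 10*sqrt(257)/257.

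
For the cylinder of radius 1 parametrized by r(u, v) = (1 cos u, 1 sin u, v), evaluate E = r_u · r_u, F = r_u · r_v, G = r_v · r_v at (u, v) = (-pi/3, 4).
E = 1;  F = 0;  G = 1

Partials: r_u = (-sin(u), cos(u), 0), r_v = (0, 0, 1). As functions of (u, v):
  E = r_u · r_u = 1,
  F = r_u · r_v = 0,
  G = r_v · r_v = 1.
Evaluating at (u, v) = (-pi/3, 4): E = 1, F = 0, G = 1.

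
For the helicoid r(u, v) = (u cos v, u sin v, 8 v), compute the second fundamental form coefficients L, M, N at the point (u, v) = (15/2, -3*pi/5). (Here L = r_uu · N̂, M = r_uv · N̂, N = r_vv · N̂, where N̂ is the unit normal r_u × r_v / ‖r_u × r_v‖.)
L = 0;  M = -16*sqrt(481)/481;  N = 0

Compute the unit normal N̂(u, v) = (8*sin(v)/sqrt(u^2 + 64), -8*cos(v)/sqrt(u^2 + 64), u/sqrt(u^2 + 64)), and the second partials r_uu, r_uv, r_vv. Take dot products:
  L(u, v) = r_uu · N̂ = 0,
  M(u, v) = r_uv · N̂ = -8/sqrt(u^2 + 64),
  N(u, v) = r_vv · N̂ = 0.
Evaluating at (u, v) = (15/2, -3*pi/5):
  L = 0, M = -16*sqrt(481)/481, N = 0.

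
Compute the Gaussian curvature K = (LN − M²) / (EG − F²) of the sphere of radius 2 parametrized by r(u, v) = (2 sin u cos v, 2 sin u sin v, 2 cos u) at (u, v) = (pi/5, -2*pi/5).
K = 1/4

Coefficients of the first fundamental form: E = 4, F = 0, G = 4*sin(u)^2.
Coefficients of the second fundamental form: L = -2*sin(u)/Abs(sin(u)), M = 0, N = -2*sin(u)^3/Abs(sin(u)).
Assemble K = (LN − M²)/(EG − F²) = 1/4. At (u, v) = (pi/5, -2*pi/5): K = 1/4.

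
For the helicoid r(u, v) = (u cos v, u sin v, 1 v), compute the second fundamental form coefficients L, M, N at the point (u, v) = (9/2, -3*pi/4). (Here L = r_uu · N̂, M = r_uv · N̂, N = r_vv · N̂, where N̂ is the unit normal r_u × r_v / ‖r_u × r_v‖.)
L = 0;  M = -2*sqrt(85)/85;  N = 0

Compute the unit normal N̂(u, v) = (sin(v)/sqrt(u^2 + 1), -cos(v)/sqrt(u^2 + 1), u/sqrt(u^2 + 1)), and the second partials r_uu, r_uv, r_vv. Take dot products:
  L(u, v) = r_uu · N̂ = 0,
  M(u, v) = r_uv · N̂ = -1/sqrt(u^2 + 1),
  N(u, v) = r_vv · N̂ = 0.
Evaluating at (u, v) = (9/2, -3*pi/4):
  L = 0, M = -2*sqrt(85)/85, N = 0.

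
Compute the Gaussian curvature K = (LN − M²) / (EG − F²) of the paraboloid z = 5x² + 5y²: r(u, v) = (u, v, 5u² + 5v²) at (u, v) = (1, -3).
K = 100/1002001

Coefficients of the first fundamental form: E = 100*u^2 + 1, F = 100*u*v, G = 100*v^2 + 1.
Coefficients of the second fundamental form: L = 10/sqrt(100*u^2 + 100*v^2 + 1), M = 0, N = 10/sqrt(100*u^2 + 100*v^2 + 1).
Assemble K = (LN − M²)/(EG − F²) = 100/(10000*u^4 + 20000*u^2*v^2 + 200*u^2 + 10000*v^4 + 200*v^2 + 1). At (u, v) = (1, -3): K = 100/1002001.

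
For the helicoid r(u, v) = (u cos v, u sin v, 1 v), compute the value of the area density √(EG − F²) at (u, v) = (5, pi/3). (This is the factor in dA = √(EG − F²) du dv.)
√(EG − F²)|_{(5, pi/3)} = sqrt(26)

E = 1, F = 0, G = u^2 + 1, so EG − F² = u^2 + 1. Taking the positive square root: √(EG − F²) = sqrt(u^2 + 1). At (u, v) = (5, pi/3): sqrt(26).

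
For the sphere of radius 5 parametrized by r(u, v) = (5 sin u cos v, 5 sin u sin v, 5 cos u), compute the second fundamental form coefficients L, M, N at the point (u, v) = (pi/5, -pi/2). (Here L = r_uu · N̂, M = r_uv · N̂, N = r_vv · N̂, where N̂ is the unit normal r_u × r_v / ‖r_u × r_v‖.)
L = -5;  M = 0;  N = -25/8 + 5*sqrt(5)/8

Compute the unit normal N̂(u, v) = (sin(u)^2*cos(v)/Abs(sin(u)), sin(u)^2*sin(v)/Abs(sin(u)), sin(2*u)/(2*Abs(sin(u)))), and the second partials r_uu, r_uv, r_vv. Take dot products:
  L(u, v) = r_uu · N̂ = -5*sin(u)/Abs(sin(u)),
  M(u, v) = r_uv · N̂ = 0,
  N(u, v) = r_vv · N̂ = -5*sin(u)^3/Abs(sin(u)).
Evaluating at (u, v) = (pi/5, -pi/2):
  L = -5, M = 0, N = -25/8 + 5*sqrt(5)/8.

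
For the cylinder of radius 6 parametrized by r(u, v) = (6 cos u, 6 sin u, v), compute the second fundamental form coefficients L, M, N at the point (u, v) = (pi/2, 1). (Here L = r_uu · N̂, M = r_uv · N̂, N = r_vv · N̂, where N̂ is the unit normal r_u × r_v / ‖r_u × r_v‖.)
L = -6;  M = 0;  N = 0

Compute the unit normal N̂(u, v) = (cos(u), sin(u), 0), and the second partials r_uu, r_uv, r_vv. Take dot products:
  L(u, v) = r_uu · N̂ = -6,
  M(u, v) = r_uv · N̂ = 0,
  N(u, v) = r_vv · N̂ = 0.
Evaluating at (u, v) = (pi/2, 1):
  L = -6, M = 0, N = 0.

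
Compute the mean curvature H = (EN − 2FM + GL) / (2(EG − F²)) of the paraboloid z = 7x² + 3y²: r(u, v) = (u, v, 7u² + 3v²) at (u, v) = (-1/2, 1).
H = 409*sqrt(86)/7396

With E = 196*u^2 + 1, F = 84*u*v, G = 36*v^2 + 1, L = 14/sqrt(196*u^2 + 36*v^2 + 1), M = 0, N = 6/sqrt(196*u^2 + 36*v^2 + 1), assemble
  H = (EN − 2FM + GL) / (2(EG − F²)) = 2*(294*u^2 + 126*v^2 + 5)/(196*u^2 + 36*v^2 + 1)^(3/2).
At (u, v) = (-1/2, 1): H = 409*sqrt(86)/7396.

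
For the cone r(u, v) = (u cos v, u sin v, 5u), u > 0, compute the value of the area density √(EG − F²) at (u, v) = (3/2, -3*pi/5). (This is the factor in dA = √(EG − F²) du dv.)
√(EG − F²)|_{(3/2, -3*pi/5)} = 3*sqrt(26)/2

E = 26, F = 0, G = u^2, so EG − F² = 26*u^2. Taking the positive square root: √(EG − F²) = sqrt(26)*Abs(u). At (u, v) = (3/2, -3*pi/5): 3*sqrt(26)/2.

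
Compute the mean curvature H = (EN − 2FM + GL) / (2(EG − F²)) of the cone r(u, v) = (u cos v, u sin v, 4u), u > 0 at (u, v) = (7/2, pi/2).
H = 4*sqrt(17)/119

With E = 17, F = 0, G = u^2, L = 0, M = 0, N = 4*sqrt(17)*u^2/(17*Abs(u)), assemble
  H = (EN − 2FM + GL) / (2(EG − F²)) = 2*sqrt(17)/(17*Abs(u)).
At (u, v) = (7/2, pi/2): H = 4*sqrt(17)/119.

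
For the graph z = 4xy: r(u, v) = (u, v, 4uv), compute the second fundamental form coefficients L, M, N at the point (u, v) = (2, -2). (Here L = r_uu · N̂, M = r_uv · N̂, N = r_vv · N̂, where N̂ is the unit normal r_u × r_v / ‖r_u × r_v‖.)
L = 0;  M = 4*sqrt(129)/129;  N = 0

Compute the unit normal N̂(u, v) = (-4*v/sqrt(16*u^2 + 16*v^2 + 1), -4*u/sqrt(16*u^2 + 16*v^2 + 1), 1/sqrt(16*u^2 + 16*v^2 + 1)), and the second partials r_uu, r_uv, r_vv. Take dot products:
  L(u, v) = r_uu · N̂ = 0,
  M(u, v) = r_uv · N̂ = 4/sqrt(16*u^2 + 16*v^2 + 1),
  N(u, v) = r_vv · N̂ = 0.
Evaluating at (u, v) = (2, -2):
  L = 0, M = 4*sqrt(129)/129, N = 0.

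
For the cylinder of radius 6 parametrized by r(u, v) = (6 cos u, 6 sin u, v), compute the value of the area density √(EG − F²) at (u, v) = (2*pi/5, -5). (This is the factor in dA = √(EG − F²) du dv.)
√(EG − F²)|_{(2*pi/5, -5)} = 6

E = 36, F = 0, G = 1, so EG − F² = 36. Taking the positive square root: √(EG − F²) = 6. At (u, v) = (2*pi/5, -5): 6.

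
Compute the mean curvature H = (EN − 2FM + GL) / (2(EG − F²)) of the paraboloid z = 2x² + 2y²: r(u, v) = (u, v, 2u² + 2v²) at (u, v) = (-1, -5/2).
H = 236*sqrt(13)/4563

With E = 16*u^2 + 1, F = 16*u*v, G = 16*v^2 + 1, L = 4/sqrt(16*u^2 + 16*v^2 + 1), M = 0, N = 4/sqrt(16*u^2 + 16*v^2 + 1), assemble
  H = (EN − 2FM + GL) / (2(EG − F²)) = 4*(8*u^2 + 8*v^2 + 1)/(16*u^2 + 16*v^2 + 1)^(3/2).
At (u, v) = (-1, -5/2): H = 236*sqrt(13)/4563.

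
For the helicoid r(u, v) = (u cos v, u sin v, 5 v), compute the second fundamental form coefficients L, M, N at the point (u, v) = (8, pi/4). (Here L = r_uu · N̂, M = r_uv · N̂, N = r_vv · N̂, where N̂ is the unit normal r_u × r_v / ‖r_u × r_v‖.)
L = 0;  M = -5*sqrt(89)/89;  N = 0

Compute the unit normal N̂(u, v) = (5*sin(v)/sqrt(u^2 + 25), -5*cos(v)/sqrt(u^2 + 25), u/sqrt(u^2 + 25)), and the second partials r_uu, r_uv, r_vv. Take dot products:
  L(u, v) = r_uu · N̂ = 0,
  M(u, v) = r_uv · N̂ = -5/sqrt(u^2 + 25),
  N(u, v) = r_vv · N̂ = 0.
Evaluating at (u, v) = (8, pi/4):
  L = 0, M = -5*sqrt(89)/89, N = 0.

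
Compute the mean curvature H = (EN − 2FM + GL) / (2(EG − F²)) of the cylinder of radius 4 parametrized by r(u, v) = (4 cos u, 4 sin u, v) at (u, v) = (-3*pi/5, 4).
H = -1/8

With E = 16, F = 0, G = 1, L = -4, M = 0, N = 0, assemble
  H = (EN − 2FM + GL) / (2(EG − F²)) = -1/8.
At (u, v) = (-3*pi/5, 4): H = -1/8.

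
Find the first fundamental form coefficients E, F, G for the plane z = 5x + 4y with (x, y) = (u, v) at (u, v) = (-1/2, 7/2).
E = 26;  F = 20;  G = 17

Partials: r_u = (1, 0, 5), r_v = (0, 1, 4). As functions of (u, v):
  E = r_u · r_u = 26,
  F = r_u · r_v = 20,
  G = r_v · r_v = 17.
Evaluating at (u, v) = (-1/2, 7/2): E = 26, F = 20, G = 17.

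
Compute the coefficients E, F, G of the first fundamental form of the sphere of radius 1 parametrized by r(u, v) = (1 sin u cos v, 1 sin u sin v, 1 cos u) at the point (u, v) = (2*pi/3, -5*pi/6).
E = 1;  F = 0;  G = 3/4

Partials: r_u = (cos(u)*cos(v), sin(v)*cos(u), -sin(u)), r_v = (-sin(u)*sin(v), sin(u)*cos(v), 0). As functions of (u, v):
  E = r_u · r_u = 1,
  F = r_u · r_v = 0,
  G = r_v · r_v = sin(u)^2.
Evaluating at (u, v) = (2*pi/3, -5*pi/6): E = 1, F = 0, G = 3/4.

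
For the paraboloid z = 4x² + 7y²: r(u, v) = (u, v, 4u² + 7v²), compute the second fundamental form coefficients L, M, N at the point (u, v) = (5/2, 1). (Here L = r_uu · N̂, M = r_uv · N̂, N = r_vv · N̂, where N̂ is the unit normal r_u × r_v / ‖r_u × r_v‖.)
L = 8*sqrt(597)/597;  M = 0;  N = 14*sqrt(597)/597

Compute the unit normal N̂(u, v) = (-8*u/sqrt(64*u^2 + 196*v^2 + 1), -14*v/sqrt(64*u^2 + 196*v^2 + 1), 1/sqrt(64*u^2 + 196*v^2 + 1)), and the second partials r_uu, r_uv, r_vv. Take dot products:
  L(u, v) = r_uu · N̂ = 8/sqrt(64*u^2 + 196*v^2 + 1),
  M(u, v) = r_uv · N̂ = 0,
  N(u, v) = r_vv · N̂ = 14/sqrt(64*u^2 + 196*v^2 + 1).
Evaluating at (u, v) = (5/2, 1):
  L = 8*sqrt(597)/597, M = 0, N = 14*sqrt(597)/597.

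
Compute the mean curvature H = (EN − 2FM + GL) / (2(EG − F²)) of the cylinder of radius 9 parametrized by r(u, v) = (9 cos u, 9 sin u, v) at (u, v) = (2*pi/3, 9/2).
H = -1/18

With E = 81, F = 0, G = 1, L = -9, M = 0, N = 0, assemble
  H = (EN − 2FM + GL) / (2(EG − F²)) = -1/18.
At (u, v) = (2*pi/3, 9/2): H = -1/18.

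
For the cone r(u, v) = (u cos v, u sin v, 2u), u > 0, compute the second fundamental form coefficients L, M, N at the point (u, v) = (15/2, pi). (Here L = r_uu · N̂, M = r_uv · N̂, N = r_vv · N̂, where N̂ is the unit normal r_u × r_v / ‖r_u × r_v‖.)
L = 0;  M = 0;  N = 3*sqrt(5)

Compute the unit normal N̂(u, v) = (-2*sqrt(5)*u*cos(v)/(5*Abs(u)), -2*sqrt(5)*u*sin(v)/(5*Abs(u)), sqrt(5)*u/(5*Abs(u))), and the second partials r_uu, r_uv, r_vv. Take dot products:
  L(u, v) = r_uu · N̂ = 0,
  M(u, v) = r_uv · N̂ = 0,
  N(u, v) = r_vv · N̂ = 2*sqrt(5)*u^2/(5*Abs(u)).
Evaluating at (u, v) = (15/2, pi):
  L = 0, M = 0, N = 3*sqrt(5).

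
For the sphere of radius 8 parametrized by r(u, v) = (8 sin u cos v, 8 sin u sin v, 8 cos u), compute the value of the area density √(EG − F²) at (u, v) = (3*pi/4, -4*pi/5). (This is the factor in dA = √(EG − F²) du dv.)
√(EG − F²)|_{(3*pi/4, -4*pi/5)} = 32*sqrt(2)

E = 64, F = 0, G = 64*sin(u)^2, so EG − F² = 4096*sin(u)^2. Taking the positive square root: √(EG − F²) = 64*Abs(sin(u)). At (u, v) = (3*pi/4, -4*pi/5): 32*sqrt(2).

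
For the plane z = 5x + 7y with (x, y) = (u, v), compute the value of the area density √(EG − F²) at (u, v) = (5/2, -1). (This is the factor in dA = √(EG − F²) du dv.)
√(EG − F²)|_{(5/2, -1)} = 5*sqrt(3)

E = 26, F = 35, G = 50, so EG − F² = 75. Taking the positive square root: √(EG − F²) = 5*sqrt(3). At (u, v) = (5/2, -1): 5*sqrt(3).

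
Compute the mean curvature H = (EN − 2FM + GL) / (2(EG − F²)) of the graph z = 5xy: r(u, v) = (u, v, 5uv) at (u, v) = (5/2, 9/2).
H = -5625*sqrt(2654)/3521858

With E = 25*v^2 + 1, F = 25*u*v, G = 25*u^2 + 1, L = 0, M = 5/sqrt(25*u^2 + 25*v^2 + 1), N = 0, assemble
  H = (EN − 2FM + GL) / (2(EG − F²)) = -125*u*v/(25*u^2 + 25*v^2 + 1)^(3/2).
At (u, v) = (5/2, 9/2): H = -5625*sqrt(2654)/3521858.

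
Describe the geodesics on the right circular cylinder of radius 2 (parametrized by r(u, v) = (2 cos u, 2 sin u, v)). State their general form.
The cylinder is flat (K = 0) and locally isometric to the plane via the development (u, v) ↦ (2 u, v). Geodesics are the pre-images of straight lines: circles (v constant), vertical lines (u constant), and helices (v = c · u + d) for constants c, d.

A right cylinder has E = 2², F = 0, G = 1, so EG − F² = 2², and L = −2, M = N = 0, giving K = (LN − M²)/(EG − F²) = 0 everywhere. A flat surface is locally isometric to the Euclidean plane via the map (u, v) ↦ (2 u, v). Straight lines in the (x̃, ỹ) plane pull back to: (a) horizontal circles (v = const), (b) vertical generators (u = const), and (c) helices (2 u tan θ = v, i.e. v = c · u + d).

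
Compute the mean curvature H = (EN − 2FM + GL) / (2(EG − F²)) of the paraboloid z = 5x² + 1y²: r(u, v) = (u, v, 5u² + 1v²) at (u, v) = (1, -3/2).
H = 151*sqrt(110)/12100

With E = 100*u^2 + 1, F = 20*u*v, G = 4*v^2 + 1, L = 10/sqrt(100*u^2 + 4*v^2 + 1), M = 0, N = 2/sqrt(100*u^2 + 4*v^2 + 1), assemble
  H = (EN − 2FM + GL) / (2(EG − F²)) = 2*(50*u^2 + 10*v^2 + 3)/(100*u^2 + 4*v^2 + 1)^(3/2).
At (u, v) = (1, -3/2): H = 151*sqrt(110)/12100.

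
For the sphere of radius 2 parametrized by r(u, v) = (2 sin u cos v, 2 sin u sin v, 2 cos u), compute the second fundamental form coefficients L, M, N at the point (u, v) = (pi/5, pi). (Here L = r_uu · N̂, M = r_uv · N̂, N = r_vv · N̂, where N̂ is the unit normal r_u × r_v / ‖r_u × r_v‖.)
L = -2;  M = 0;  N = -5/4 + sqrt(5)/4

Compute the unit normal N̂(u, v) = (sin(u)^2*cos(v)/Abs(sin(u)), sin(u)^2*sin(v)/Abs(sin(u)), sin(2*u)/(2*Abs(sin(u)))), and the second partials r_uu, r_uv, r_vv. Take dot products:
  L(u, v) = r_uu · N̂ = -2*sin(u)/Abs(sin(u)),
  M(u, v) = r_uv · N̂ = 0,
  N(u, v) = r_vv · N̂ = -2*sin(u)^3/Abs(sin(u)).
Evaluating at (u, v) = (pi/5, pi):
  L = -2, M = 0, N = -5/4 + sqrt(5)/4.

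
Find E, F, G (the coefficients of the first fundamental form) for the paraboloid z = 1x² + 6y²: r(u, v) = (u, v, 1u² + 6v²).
E = 4*u^2 + 1;  F = 24*u*v;  G = 144*v^2 + 1

Compute partials: r_u = (1, 0, 2*u), r_v = (0, 1, 12*v). Then
  E = r_u · r_u = 4*u^2 + 1,
  F = r_u · r_v = 24*u*v,
  G = r_v · r_v = 144*v^2 + 1.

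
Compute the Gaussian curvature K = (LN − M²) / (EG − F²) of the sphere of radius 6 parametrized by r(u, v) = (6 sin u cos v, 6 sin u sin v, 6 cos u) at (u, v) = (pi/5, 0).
K = 1/36

Coefficients of the first fundamental form: E = 36, F = 0, G = 36*sin(u)^2.
Coefficients of the second fundamental form: L = -6*sin(u)/Abs(sin(u)), M = 0, N = -6*sin(u)^3/Abs(sin(u)).
Assemble K = (LN − M²)/(EG − F²) = 1/36. At (u, v) = (pi/5, 0): K = 1/36.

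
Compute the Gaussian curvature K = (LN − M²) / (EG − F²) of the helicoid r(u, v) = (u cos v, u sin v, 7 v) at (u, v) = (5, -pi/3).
K = -49/5476

Coefficients of the first fundamental form: E = 1, F = 0, G = u^2 + 49.
Coefficients of the second fundamental form: L = 0, M = -7/sqrt(u^2 + 49), N = 0.
Assemble K = (LN − M²)/(EG − F²) = -49/(u^2 + 49)^2. At (u, v) = (5, -pi/3): K = -49/5476.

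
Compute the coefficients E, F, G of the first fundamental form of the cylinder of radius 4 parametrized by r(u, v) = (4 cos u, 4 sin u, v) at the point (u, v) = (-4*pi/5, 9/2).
E = 16;  F = 0;  G = 1

Partials: r_u = (-4*sin(u), 4*cos(u), 0), r_v = (0, 0, 1). As functions of (u, v):
  E = r_u · r_u = 16,
  F = r_u · r_v = 0,
  G = r_v · r_v = 1.
Evaluating at (u, v) = (-4*pi/5, 9/2): E = 16, F = 0, G = 1.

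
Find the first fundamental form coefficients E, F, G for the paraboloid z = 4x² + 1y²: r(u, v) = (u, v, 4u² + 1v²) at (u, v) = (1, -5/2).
E = 65;  F = -40;  G = 26

Partials: r_u = (1, 0, 8*u), r_v = (0, 1, 2*v). As functions of (u, v):
  E = r_u · r_u = 64*u^2 + 1,
  F = r_u · r_v = 16*u*v,
  G = r_v · r_v = 4*v^2 + 1.
Evaluating at (u, v) = (1, -5/2): E = 65, F = -40, G = 26.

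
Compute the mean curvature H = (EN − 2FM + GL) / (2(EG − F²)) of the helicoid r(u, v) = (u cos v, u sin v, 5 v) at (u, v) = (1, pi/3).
H = 0

With E = 1, F = 0, G = u^2 + 25, L = 0, M = -5/sqrt(u^2 + 25), N = 0, assemble
  H = (EN − 2FM + GL) / (2(EG − F²)) = 0.
At (u, v) = (1, pi/3): H = 0.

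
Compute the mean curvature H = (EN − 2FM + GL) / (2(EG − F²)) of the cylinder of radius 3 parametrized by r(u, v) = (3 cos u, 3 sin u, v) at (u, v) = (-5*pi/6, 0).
H = -1/6

With E = 9, F = 0, G = 1, L = -3, M = 0, N = 0, assemble
  H = (EN − 2FM + GL) / (2(EG − F²)) = -1/6.
At (u, v) = (-5*pi/6, 0): H = -1/6.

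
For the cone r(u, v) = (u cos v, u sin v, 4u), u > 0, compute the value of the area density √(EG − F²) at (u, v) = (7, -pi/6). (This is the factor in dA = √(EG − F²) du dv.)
√(EG − F²)|_{(7, -pi/6)} = 7*sqrt(17)

E = 17, F = 0, G = u^2, so EG − F² = 17*u^2. Taking the positive square root: √(EG − F²) = sqrt(17)*Abs(u). At (u, v) = (7, -pi/6): 7*sqrt(17).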